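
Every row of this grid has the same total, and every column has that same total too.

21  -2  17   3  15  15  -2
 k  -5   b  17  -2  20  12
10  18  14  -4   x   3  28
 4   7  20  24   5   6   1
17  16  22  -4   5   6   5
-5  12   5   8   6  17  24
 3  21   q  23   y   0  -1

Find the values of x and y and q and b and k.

x = -2, y = 40, q = -19, b = 8, k = 17

Rows 1 and 4 both sum to 67, so that's the common total.
Row 3 has 10 + 18 + 14 − 4 + 3 + 28 = 69; the blank must be 67 − 69 = -2.
Column 5 has 15 − 2 − 2 + 5 + 5 + 6 = 27; the blank must be 67 − 27 = 40.
Row 7 has 3 + 21 + 23 + 40 + 0 − 1 = 86; the blank must be 67 − 86 = -19.
Column 3 has 17 + 14 + 20 + 22 + 5 − 19 = 59; the blank must be 67 − 59 = 8.
Row 2 has -5 + 8 + 17 − 2 + 20 + 12 = 50; the blank must be 67 − 50 = 17.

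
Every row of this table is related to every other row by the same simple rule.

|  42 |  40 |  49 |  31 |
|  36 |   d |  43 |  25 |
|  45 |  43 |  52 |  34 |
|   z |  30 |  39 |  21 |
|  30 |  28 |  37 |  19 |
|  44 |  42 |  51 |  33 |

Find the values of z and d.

The difference between any two rows is the same in every column — this is an addition table with the headers hidden.
Row 4 minus row 1 is 39 − 49 = -10, so its entry in column 1 is 42 + (-10) = 32.
Row 2 minus row 1 is 43 − 49 = -6, so its entry in column 2 is 40 + (-6) = 34.

z = 32, d = 34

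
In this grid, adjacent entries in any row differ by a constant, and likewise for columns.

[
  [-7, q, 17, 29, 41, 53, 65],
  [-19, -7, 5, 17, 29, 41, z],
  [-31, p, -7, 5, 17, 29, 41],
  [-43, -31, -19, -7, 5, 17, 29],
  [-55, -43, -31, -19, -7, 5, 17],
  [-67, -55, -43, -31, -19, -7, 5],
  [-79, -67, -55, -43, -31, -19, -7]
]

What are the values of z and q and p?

Along each row the entries change by 12 per step; down each column they change by -12.
Row 2: from -19 at column 1, stepping by 12 to column 7 gives 53.
Row 1: from -7 at column 1, stepping by 12 to column 2 gives 5.
Row 3: from -31 at column 1, stepping by 12 to column 2 gives -19.

z = 53, q = 5, p = -19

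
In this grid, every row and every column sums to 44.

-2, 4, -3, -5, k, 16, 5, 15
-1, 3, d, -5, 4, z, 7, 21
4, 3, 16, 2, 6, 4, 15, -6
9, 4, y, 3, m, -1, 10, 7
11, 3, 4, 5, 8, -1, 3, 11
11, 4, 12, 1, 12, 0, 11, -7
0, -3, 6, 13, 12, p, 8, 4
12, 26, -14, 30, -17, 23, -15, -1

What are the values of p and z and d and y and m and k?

p = 4, z = -1, d = 16, y = 7, m = 5, k = 14

The known cells in row 1 total 30, leaving 44 − 30 = 14 for the blank.
The known cells in column 5 total 39, leaving 44 − 39 = 5 for the blank.
The known cells in row 7 total 40, leaving 44 − 40 = 4 for the blank.
The known cells in column 6 total 45, leaving 44 − 45 = -1 for the blank.
The known cells in row 2 total 28, leaving 44 − 28 = 16 for the blank.
The known cells in row 4 total 37, leaving 44 − 37 = 7 for the blank.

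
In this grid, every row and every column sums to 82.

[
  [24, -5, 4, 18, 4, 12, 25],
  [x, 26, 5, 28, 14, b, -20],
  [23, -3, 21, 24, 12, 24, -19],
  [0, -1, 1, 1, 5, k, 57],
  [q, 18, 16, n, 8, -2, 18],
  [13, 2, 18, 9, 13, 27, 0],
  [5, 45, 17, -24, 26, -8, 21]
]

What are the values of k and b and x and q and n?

k = 19, b = 10, x = 19, q = -2, n = 26

Column 4 has 18 + 28 + 24 + 1 + 9 − 24 = 56; the blank must be 82 − 56 = 26.
Row 5 has 18 + 16 + 26 + 8 − 2 + 18 = 84; the blank must be 82 − 84 = -2.
Column 1 has 24 + 23 + 0 − 2 + 13 + 5 = 63; the blank must be 82 − 63 = 19.
Row 2 has 19 + 26 + 5 + 28 + 14 − 20 = 72; the blank must be 82 − 72 = 10.
Row 4 has 0 − 1 + 1 + 1 + 5 + 57 = 63; the blank must be 82 − 63 = 19.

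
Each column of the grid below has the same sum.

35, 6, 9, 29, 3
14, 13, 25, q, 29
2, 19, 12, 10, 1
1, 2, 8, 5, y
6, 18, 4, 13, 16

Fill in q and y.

The complete columns each total 58.
Column 4 is missing 58 − 57 = 1 (since 29 + 10 + 5 + 13 = 57).
Column 5 is missing 58 − 49 = 9 (since 3 + 29 + 1 + 16 = 49).

q = 1, y = 9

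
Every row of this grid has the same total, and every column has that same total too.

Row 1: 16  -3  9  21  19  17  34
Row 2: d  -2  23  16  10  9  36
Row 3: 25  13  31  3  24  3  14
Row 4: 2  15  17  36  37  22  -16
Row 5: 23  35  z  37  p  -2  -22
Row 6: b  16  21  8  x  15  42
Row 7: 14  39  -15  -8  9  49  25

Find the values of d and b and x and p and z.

d = 21, b = 12, x = -1, p = 15, z = 27

Rows 1 and 3 both sum to 113, so that's the common total.
Column 3 has 9 + 23 + 31 + 17 + 21 − 15 = 86; the blank must be 113 − 86 = 27.
Row 5 has 23 + 35 + 27 + 37 − 2 − 22 = 98; the blank must be 113 − 98 = 15.
Column 5 has 19 + 10 + 24 + 37 + 15 + 9 = 114; the blank must be 113 − 114 = -1.
Row 6 has 16 + 21 + 8 − 1 + 15 + 42 = 101; the blank must be 113 − 101 = 12.
Row 2 has -2 + 23 + 16 + 10 + 9 + 36 = 92; the blank must be 113 − 92 = 21.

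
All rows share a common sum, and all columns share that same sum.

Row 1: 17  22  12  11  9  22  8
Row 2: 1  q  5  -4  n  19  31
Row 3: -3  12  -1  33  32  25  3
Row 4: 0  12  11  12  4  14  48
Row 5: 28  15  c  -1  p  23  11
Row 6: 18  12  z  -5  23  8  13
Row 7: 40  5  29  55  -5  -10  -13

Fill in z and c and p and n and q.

z = 32, c = 13, p = 12, n = 26, q = 23

Rows 1 and 3 both sum to 101, so that's the common total.
Column 2 has 22 + 12 + 12 + 15 + 12 + 5 = 78; the blank must be 101 − 78 = 23.
Row 2 has 1 + 23 + 5 − 4 + 19 + 31 = 75; the blank must be 101 − 75 = 26.
Column 5 has 9 + 26 + 32 + 4 + 23 − 5 = 89; the blank must be 101 − 89 = 12.
Row 5 has 28 + 15 − 1 + 12 + 23 + 11 = 88; the blank must be 101 − 88 = 13.
Row 6 has 18 + 12 − 5 + 23 + 8 + 13 = 69; the blank must be 101 − 69 = 32.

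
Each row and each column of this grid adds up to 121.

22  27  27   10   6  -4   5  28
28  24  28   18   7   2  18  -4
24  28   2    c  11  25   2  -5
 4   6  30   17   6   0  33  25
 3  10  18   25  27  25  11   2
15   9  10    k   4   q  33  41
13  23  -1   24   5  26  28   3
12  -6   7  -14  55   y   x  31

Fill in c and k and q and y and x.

c = 34, k = 7, q = 2, y = 45, x = -9

Row 3 has 24 + 28 + 2 + 11 + 25 + 2 − 5 = 87; the blank must be 121 − 87 = 34.
Column 7 has 5 + 18 + 2 + 33 + 11 + 33 + 28 = 130; the blank must be 121 − 130 = -9.
Column 4 has 10 + 18 + 34 + 17 + 25 + 24 − 14 = 114; the blank must be 121 − 114 = 7.
Row 6 has 15 + 9 + 10 + 7 + 4 + 33 + 41 = 119; the blank must be 121 − 119 = 2.
Row 8 has 12 − 6 + 7 − 14 + 55 − 9 + 31 = 76; the blank must be 121 − 76 = 45.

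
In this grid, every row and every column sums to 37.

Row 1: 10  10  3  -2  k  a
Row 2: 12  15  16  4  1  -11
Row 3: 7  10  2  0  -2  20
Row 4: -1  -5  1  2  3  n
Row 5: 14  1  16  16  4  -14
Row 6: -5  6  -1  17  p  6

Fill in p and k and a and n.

p = 14, k = 17, a = -1, n = 37

Row 6 has -5 + 6 − 1 + 17 + 6 = 23; the blank must be 37 − 23 = 14.
Column 5 has 1 − 2 + 3 + 4 + 14 = 20; the blank must be 37 − 20 = 17.
Row 4 has -1 − 5 + 1 + 2 + 3 = 0; the blank must be 37 − 0 = 37.
Row 1 has 10 + 10 + 3 − 2 + 17 = 38; the blank must be 37 − 38 = -1.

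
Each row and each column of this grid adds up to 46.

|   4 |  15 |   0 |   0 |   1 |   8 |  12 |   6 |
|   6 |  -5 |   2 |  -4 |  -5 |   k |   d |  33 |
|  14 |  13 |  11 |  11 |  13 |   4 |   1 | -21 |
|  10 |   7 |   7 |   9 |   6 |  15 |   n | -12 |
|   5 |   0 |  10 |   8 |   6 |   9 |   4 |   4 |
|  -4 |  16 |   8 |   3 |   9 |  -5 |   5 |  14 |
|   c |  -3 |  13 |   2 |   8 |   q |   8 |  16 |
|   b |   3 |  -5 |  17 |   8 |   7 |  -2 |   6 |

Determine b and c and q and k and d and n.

b = 12, c = -1, q = 3, k = 5, d = 14, n = 4

Row 8: 3 − 5 + 17 + 8 + 7 − 2 + 6 = 34, so its missing entry is 46 − 34 = 12.
Row 4: 10 + 7 + 7 + 9 + 6 + 15 − 12 = 42, so its missing entry is 46 − 42 = 4.
Column 1: 4 + 6 + 14 + 10 + 5 − 4 + 12 = 47, so its missing entry is 46 − 47 = -1.
Row 7: -1 − 3 + 13 + 2 + 8 + 8 + 16 = 43, so its missing entry is 46 − 43 = 3.
Column 6: 8 + 4 + 15 + 9 − 5 + 3 + 7 = 41, so its missing entry is 46 − 41 = 5.
Row 2: 6 − 5 + 2 − 4 − 5 + 5 + 33 = 32, so its missing entry is 46 − 32 = 14.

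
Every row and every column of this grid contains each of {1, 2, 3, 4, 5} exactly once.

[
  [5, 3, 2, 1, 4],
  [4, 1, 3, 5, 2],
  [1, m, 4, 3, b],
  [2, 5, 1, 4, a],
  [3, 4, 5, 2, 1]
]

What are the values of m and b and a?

m = 2, b = 5, a = 3

At (row 3, col 2): column 2 already has {1, 3, 4, 5}, so the value is 2.
At (row 3, col 5): row 3 already has {1, 2, 3, 4}, so the value is 5.
For row 4, column 5: row 4 already has {1, 2, 4, 5}; that leaves 3.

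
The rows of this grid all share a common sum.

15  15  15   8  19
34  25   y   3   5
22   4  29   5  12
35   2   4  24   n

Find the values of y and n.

The complete rows each total 72.
Row 2 is missing 72 − 67 = 5 (since 34 + 25 + 3 + 5 = 67).
Row 4 is missing 72 − 65 = 7 (since 35 + 2 + 4 + 24 = 65).

y = 5, n = 7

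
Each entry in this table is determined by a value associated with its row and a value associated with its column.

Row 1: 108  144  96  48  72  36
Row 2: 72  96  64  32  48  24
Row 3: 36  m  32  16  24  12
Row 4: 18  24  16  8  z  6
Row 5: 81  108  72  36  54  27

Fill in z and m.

Each row is a constant multiple of every other row — this is a multiplication table with the headers hidden.
Row 4 is 16/96 = 1/6 times row 1, so its entry in column 5 is 72 × 1/6 = 12.
Row 3 is 32/96 = 1/3 times row 1, so its entry in column 2 is 144 × 1/3 = 48.

z = 12, m = 48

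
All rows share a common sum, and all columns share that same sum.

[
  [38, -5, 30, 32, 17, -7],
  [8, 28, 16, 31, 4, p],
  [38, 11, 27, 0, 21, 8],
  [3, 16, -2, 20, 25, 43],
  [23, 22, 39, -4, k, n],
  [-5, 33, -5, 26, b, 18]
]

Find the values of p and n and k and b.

p = 18, n = 25, k = 0, b = 38

Rows 1 and 3 both sum to 105, so that's the common total.
Row 6: -5 + 33 − 5 + 26 + 18 = 67, so its missing entry is 105 − 67 = 38.
Column 5: 17 + 4 + 21 + 25 + 38 = 105, so its missing entry is 105 − 105 = 0.
Row 5: 23 + 22 + 39 − 4 + 0 = 80, so its missing entry is 105 − 80 = 25.
Row 2: 8 + 28 + 16 + 31 + 4 = 87, so its missing entry is 105 − 87 = 18.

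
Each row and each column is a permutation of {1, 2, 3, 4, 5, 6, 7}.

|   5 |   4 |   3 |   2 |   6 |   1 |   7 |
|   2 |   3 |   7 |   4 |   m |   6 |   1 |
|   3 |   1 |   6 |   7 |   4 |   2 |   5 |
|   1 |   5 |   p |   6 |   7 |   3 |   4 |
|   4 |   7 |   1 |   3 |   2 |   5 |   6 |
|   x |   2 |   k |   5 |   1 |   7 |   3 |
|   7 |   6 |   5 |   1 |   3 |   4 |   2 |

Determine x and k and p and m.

Cell (4,3): row 4 already has {1, 3, 4, 5, 6, 7} → 2.
Cell (6,1): column 1 already has {1, 2, 3, 4, 5, 7} → 6.
At (row 2, col 5): row 2 already has {1, 2, 3, 4, 6, 7}, so the value is 5.
At (row 6, col 3): row 6 already has {1, 2, 3, 5, 6, 7}, so the value is 4.

x = 6, k = 4, p = 2, m = 5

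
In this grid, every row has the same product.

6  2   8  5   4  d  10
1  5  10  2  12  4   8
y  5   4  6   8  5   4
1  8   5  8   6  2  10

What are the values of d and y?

Rows 2 and 4 each multiply to 38400, so every row has product 38400.
Row 1: 6×2×8×5×4×10 = 19200, so the missing entry is 38400 ÷ 19200 = 2.
Row 3: 5×4×6×8×5×4 = 19200, so the missing entry is 38400 ÷ 19200 = 2.

d = 2, y = 2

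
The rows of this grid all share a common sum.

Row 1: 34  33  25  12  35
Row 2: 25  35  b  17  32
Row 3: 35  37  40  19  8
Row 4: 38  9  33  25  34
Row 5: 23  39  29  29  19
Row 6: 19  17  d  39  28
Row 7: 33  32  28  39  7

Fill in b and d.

The complete rows each total 139.
Row 2 is missing 139 − 109 = 30 (since 25 + 35 + 17 + 32 = 109).
Row 6 is missing 139 − 103 = 36 (since 19 + 17 + 39 + 28 = 103).

b = 30, d = 36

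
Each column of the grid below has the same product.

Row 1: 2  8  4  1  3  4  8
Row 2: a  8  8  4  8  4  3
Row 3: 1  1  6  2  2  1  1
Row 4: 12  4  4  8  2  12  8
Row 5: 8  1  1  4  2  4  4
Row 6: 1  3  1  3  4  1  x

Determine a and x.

a = 4, x = 1

Columns 2 and 4 each multiply to 768, so every column has product 768.
Column 1: 2×1×12×8×1 = 192, so the missing entry is 768 ÷ 192 = 4.
Column 7: 8×3×1×8×4 = 768, so the missing entry is 768 ÷ 768 = 1.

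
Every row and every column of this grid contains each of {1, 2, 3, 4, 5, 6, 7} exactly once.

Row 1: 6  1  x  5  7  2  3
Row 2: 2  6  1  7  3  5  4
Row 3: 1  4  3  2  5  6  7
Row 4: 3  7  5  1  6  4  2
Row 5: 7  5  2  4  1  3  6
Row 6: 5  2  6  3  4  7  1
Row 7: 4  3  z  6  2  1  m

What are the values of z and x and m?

At (row 7, col 7): column 7 already has {1, 2, 3, 4, 6, 7}, so the value is 5.
At (row 1, col 3): row 1 already has {1, 2, 3, 5, 6, 7}, so the value is 4.
At (row 7, col 3): row 7 already has {1, 2, 3, 4, 5, 6}, so the value is 7.

z = 7, x = 4, m = 5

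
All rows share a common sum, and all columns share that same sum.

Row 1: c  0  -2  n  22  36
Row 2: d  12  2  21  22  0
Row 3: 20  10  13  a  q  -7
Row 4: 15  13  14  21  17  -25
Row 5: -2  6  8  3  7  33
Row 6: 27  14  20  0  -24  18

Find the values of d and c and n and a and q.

d = -2, c = -3, n = 2, a = 8, q = 11

Rows 4 and 5 both sum to 55, so that's the common total.
The known cells in column 5 total 44, leaving 55 − 44 = 11 for the blank.
The known cells in row 3 total 47, leaving 55 − 47 = 8 for the blank.
The known cells in column 4 total 53, leaving 55 − 53 = 2 for the blank.
The known cells in row 1 total 58, leaving 55 − 58 = -3 for the blank.
The known cells in row 2 total 57, leaving 55 − 57 = -2 for the blank.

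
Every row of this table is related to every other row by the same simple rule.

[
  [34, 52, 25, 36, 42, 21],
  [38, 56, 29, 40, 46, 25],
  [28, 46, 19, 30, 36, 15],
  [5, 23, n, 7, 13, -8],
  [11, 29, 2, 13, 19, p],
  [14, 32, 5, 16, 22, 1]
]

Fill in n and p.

The difference between any two rows is the same in every column — this is an addition table with the headers hidden.
Row 4 minus row 1 is 13 − 42 = -29, so its entry in column 3 is 25 + (-29) = -4.
Row 5 minus row 1 is 19 − 42 = -23, so its entry in column 6 is 21 + (-23) = -2.

n = -4, p = -2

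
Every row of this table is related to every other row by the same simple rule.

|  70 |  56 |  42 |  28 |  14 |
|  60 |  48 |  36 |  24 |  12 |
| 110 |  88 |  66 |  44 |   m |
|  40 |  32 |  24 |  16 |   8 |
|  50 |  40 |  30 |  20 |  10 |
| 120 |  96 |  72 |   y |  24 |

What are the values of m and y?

Each row is a constant multiple of every other row — this is a multiplication table with the headers hidden.
Row 3 is 66/42 = 11/7 times row 1, so its entry in column 5 is 14 × 11/7 = 22.
Row 6 is 72/42 = 12/7 times row 1, so its entry in column 4 is 28 × 12/7 = 48.

m = 22, y = 48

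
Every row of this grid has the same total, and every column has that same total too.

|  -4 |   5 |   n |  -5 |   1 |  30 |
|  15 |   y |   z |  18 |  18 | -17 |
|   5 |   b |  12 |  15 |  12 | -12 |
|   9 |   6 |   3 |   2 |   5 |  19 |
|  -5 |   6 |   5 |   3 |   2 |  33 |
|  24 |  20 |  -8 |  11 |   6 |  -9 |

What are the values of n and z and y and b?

n = 17, z = 15, y = -5, b = 12

Rows 4 and 5 both sum to 44, so that's the common total.
The known cells in row 1 total 27, leaving 44 − 27 = 17 for the blank.
The known cells in column 3 total 29, leaving 44 − 29 = 15 for the blank.
The known cells in row 2 total 49, leaving 44 − 49 = -5 for the blank.
The known cells in row 3 total 32, leaving 44 − 32 = 12 for the blank.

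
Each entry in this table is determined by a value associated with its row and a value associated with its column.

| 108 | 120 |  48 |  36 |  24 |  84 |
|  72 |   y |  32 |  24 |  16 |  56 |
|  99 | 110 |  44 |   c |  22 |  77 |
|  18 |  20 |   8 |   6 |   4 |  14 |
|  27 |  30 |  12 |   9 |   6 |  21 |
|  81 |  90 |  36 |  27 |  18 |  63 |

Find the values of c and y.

c = 33, y = 80

Each row is a constant multiple of every other row — this is a multiplication table with the headers hidden.
Row 3 is 99/108 = 11/12 times row 1, so its entry in column 4 is 36 × 11/12 = 33.
Row 2 is 72/108 = 2/3 times row 1, so its entry in column 2 is 120 × 2/3 = 80.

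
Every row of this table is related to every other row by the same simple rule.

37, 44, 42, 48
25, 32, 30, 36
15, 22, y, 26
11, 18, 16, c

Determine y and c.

y = 20, c = 22

The difference between any two rows is the same in every column — this is an addition table with the headers hidden.
Row 3 minus row 1 is 15 − 37 = -22, so its entry in column 3 is 42 + (-22) = 20.
Row 4 minus row 1 is 11 − 37 = -26, so its entry in column 4 is 48 + (-26) = 22.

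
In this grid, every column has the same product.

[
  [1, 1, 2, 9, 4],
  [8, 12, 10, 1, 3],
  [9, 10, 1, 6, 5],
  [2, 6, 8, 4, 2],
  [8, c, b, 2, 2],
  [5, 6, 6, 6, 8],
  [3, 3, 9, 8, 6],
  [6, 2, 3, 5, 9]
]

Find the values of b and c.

Columns 4 and 5 each multiply to 103680, so every column has product 103680.
Column 3: 2×10×1×8×6×9×3 = 25920, so the missing entry is 103680 ÷ 25920 = 4.
Column 2: 1×12×10×6×6×3×2 = 25920, so the missing entry is 103680 ÷ 25920 = 4.

b = 4, c = 4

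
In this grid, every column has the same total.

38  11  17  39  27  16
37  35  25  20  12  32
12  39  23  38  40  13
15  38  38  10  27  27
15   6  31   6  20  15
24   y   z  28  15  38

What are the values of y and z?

y = 12, z = 7

The complete columns each total 141.
Column 2 is missing 141 − 129 = 12 (since 11 + 35 + 39 + 38 + 6 = 129).
Column 3 is missing 141 − 134 = 7 (since 17 + 25 + 23 + 38 + 31 = 134).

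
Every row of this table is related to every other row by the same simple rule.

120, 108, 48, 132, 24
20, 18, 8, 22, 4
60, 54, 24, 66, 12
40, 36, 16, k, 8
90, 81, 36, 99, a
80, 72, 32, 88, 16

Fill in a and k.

Each row is a constant multiple of every other row — this is a multiplication table with the headers hidden.
Row 5 is 81/108 = 3/4 times row 1, so its entry in column 5 is 24 × 3/4 = 18.
Row 4 is 36/108 = 1/3 times row 1, so its entry in column 4 is 132 × 1/3 = 44.

a = 18, k = 44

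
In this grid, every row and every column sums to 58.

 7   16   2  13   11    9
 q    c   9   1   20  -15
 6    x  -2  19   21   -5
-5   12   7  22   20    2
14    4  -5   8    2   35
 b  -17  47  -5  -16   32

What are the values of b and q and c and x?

b = 17, q = 19, c = 24, x = 19

Row 6: -17 + 47 − 5 − 16 + 32 = 41, so its missing entry is 58 − 41 = 17.
Column 1: 7 + 6 − 5 + 14 + 17 = 39, so its missing entry is 58 − 39 = 19.
Row 2: 19 + 9 + 1 + 20 − 15 = 34, so its missing entry is 58 − 34 = 24.
Row 3: 6 − 2 + 19 + 21 − 5 = 39, so its missing entry is 58 − 39 = 19.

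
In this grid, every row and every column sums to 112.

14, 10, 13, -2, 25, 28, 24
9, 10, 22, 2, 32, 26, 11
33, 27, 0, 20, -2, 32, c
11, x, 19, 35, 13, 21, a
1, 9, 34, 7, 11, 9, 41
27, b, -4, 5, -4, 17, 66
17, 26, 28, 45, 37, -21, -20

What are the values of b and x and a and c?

The known cells in row 3 total 110, leaving 112 − 110 = 2 for the blank.
The known cells in row 6 total 107, leaving 112 − 107 = 5 for the blank.
The known cells in column 2 total 87, leaving 112 − 87 = 25 for the blank.
The known cells in row 4 total 124, leaving 112 − 124 = -12 for the blank.

b = 5, x = 25, a = -12, c = 2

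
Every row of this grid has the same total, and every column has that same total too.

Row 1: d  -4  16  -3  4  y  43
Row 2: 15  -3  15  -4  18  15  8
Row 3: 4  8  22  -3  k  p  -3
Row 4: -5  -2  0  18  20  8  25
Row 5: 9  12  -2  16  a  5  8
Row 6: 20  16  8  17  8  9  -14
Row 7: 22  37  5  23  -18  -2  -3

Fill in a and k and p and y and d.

a = 16, k = 16, p = 20, y = 9, d = -1

Rows 2 and 4 both sum to 64, so that's the common total.
Row 5 has 9 + 12 − 2 + 16 + 5 + 8 = 48; the blank must be 64 − 48 = 16.
Column 5 has 4 + 18 + 20 + 16 + 8 − 18 = 48; the blank must be 64 − 48 = 16.
Column 1 has 15 + 4 − 5 + 9 + 20 + 22 = 65; the blank must be 64 − 65 = -1.
Row 1 has -1 − 4 + 16 − 3 + 4 + 43 = 55; the blank must be 64 − 55 = 9.
Row 3 has 4 + 8 + 22 − 3 + 16 − 3 = 44; the blank must be 64 − 44 = 20.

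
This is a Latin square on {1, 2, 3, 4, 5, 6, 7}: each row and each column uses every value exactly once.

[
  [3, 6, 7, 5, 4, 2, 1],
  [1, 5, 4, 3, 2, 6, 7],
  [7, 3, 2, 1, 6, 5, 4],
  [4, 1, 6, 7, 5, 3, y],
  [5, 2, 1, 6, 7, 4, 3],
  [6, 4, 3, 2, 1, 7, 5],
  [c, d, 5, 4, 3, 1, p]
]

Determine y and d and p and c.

y = 2, d = 7, p = 6, c = 2

At (row 7, col 2): column 2 already has {1, 2, 3, 4, 5, 6}, so the value is 7.
For row 4, column 7: row 4 already has {1, 3, 4, 5, 6, 7}; that leaves 2.
Cell (7,7): column 7 already has {1, 2, 3, 4, 5, 7} → 6.
At (row 7, col 1): row 7 already has {1, 3, 4, 5, 6, 7}, so the value is 2.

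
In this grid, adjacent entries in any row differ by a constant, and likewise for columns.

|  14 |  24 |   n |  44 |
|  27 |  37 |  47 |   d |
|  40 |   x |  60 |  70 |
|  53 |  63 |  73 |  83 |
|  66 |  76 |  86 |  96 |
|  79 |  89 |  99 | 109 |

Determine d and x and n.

Along each row the entries change by 10 per step; down each column they change by 13.
Row 2: from 27 at column 1, stepping by 10 to column 4 gives 57.
Row 3: from 40 at column 1, stepping by 10 to column 2 gives 50.
Row 1: from 14 at column 1, stepping by 10 to column 3 gives 34.

d = 57, x = 50, n = 34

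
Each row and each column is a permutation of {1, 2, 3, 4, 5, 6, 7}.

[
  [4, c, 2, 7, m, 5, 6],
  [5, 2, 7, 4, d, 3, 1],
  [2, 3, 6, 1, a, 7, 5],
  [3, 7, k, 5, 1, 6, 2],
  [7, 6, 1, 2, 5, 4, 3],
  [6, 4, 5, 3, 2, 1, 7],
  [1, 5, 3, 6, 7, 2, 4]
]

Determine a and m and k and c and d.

For row 1, column 2: column 2 already has {2, 3, 4, 5, 6, 7}; that leaves 1.
Cell (3,5): row 3 already has {1, 2, 3, 5, 6, 7} → 4.
At (row 1, col 5): row 1 already has {1, 2, 4, 5, 6, 7}, so the value is 3.
Cell (2,5): row 2 already has {1, 2, 3, 4, 5, 7} → 6.
At (row 4, col 3): row 4 already has {1, 2, 3, 5, 6, 7}, so the value is 4.

a = 4, m = 3, k = 4, c = 1, d = 6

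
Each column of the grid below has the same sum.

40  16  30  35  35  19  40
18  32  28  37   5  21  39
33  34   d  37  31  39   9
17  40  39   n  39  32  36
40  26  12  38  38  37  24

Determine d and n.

d = 39, n = 1

Columns 2 and 7 both add up to 148, so every column sums to 148.
Column 3: 30 + 28 + 39 + 12 = 109, so the missing entry is 148 − 109 = 39.
Column 4: 35 + 37 + 37 + 38 = 147, so the missing entry is 148 − 147 = 1.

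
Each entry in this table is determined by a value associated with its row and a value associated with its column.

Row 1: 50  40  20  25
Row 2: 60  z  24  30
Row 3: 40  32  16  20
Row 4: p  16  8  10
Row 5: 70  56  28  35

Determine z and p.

z = 48, p = 20

Each row is a constant multiple of every other row — this is a multiplication table with the headers hidden.
Row 2 is 30/25 = 6/5 times row 1, so its entry in column 2 is 40 × 6/5 = 48.
Row 4 is 10/25 = 2/5 times row 1, so its entry in column 1 is 50 × 2/5 = 20.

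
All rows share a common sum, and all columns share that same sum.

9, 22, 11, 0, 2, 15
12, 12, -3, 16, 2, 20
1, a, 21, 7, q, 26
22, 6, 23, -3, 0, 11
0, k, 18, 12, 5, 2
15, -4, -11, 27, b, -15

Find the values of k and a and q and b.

Rows 1 and 2 both sum to 59, so that's the common total.
The known cells in row 6 total 12, leaving 59 − 12 = 47 for the blank.
The known cells in column 5 total 56, leaving 59 − 56 = 3 for the blank.
The known cells in row 5 total 37, leaving 59 − 37 = 22 for the blank.
The known cells in row 3 total 58, leaving 59 − 58 = 1 for the blank.

k = 22, a = 1, q = 3, b = 47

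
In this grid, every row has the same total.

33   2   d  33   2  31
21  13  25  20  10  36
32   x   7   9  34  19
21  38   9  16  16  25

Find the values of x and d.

Rows 2 and 4 both add up to 125, so every row sums to 125.
Row 3: 32 + 7 + 9 + 34 + 19 = 101, so the missing entry is 125 − 101 = 24.
Row 1: 33 + 2 + 33 + 2 + 31 = 101, so the missing entry is 125 − 101 = 24.

x = 24, d = 24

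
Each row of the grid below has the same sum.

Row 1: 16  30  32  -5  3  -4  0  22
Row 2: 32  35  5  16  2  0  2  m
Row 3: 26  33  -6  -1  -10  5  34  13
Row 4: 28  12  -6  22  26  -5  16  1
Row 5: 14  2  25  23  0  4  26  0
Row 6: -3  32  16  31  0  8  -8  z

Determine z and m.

z = 18, m = 2

The complete rows each total 94.
Row 6 is missing 94 − 76 = 18 (since -3 + 32 + 16 + 31 + 0 + 8 − 8 = 76).
Row 2 is missing 94 − 92 = 2 (since 32 + 35 + 5 + 16 + 2 + 0 + 2 = 92).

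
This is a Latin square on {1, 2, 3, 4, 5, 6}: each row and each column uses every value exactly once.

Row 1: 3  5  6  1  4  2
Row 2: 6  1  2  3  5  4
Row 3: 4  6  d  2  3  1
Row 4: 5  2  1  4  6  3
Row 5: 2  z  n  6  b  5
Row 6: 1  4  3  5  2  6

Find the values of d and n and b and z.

d = 5, n = 4, b = 1, z = 3

For row 5, column 5: column 5 already has {2, 3, 4, 5, 6}; that leaves 1.
Cell (5,2): column 2 already has {1, 2, 4, 5, 6} → 3.
Cell (5,3): row 5 already has {1, 2, 3, 5, 6} → 4.
At (row 3, col 3): row 3 already has {1, 2, 3, 4, 6}, so the value is 5.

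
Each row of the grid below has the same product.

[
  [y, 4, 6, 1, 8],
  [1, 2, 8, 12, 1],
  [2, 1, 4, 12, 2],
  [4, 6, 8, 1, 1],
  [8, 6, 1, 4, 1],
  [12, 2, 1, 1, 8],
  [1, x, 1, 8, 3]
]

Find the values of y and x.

y = 1, x = 8

Rows 2 and 6 each multiply to 192, so every row has product 192.
Row 1: 4×6×1×8 = 192, so the missing entry is 192 ÷ 192 = 1.
Row 7: 1×1×8×3 = 24, so the missing entry is 192 ÷ 24 = 8.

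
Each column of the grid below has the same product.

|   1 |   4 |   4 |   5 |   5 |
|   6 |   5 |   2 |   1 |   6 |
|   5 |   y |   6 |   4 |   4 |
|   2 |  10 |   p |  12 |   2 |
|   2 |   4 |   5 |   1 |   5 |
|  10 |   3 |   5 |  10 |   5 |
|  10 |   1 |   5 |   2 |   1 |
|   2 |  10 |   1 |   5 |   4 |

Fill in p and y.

Columns 1 and 5 each multiply to 24000, so every column has product 24000.
Column 3: 4×2×6×5×5×5×1 = 6000, so the missing entry is 24000 ÷ 6000 = 4.
Column 2: 4×5×10×4×3×1×10 = 24000, so the missing entry is 24000 ÷ 24000 = 1.

p = 4, y = 1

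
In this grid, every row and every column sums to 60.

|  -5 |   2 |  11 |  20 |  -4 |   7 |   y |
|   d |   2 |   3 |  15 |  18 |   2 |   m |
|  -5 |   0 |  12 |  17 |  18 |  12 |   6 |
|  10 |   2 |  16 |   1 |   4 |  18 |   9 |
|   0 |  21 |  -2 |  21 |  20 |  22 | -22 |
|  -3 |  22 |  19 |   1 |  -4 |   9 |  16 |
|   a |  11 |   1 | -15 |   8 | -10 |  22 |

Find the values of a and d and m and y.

Row 1: -5 + 2 + 11 + 20 − 4 + 7 = 31, so its missing entry is 60 − 31 = 29.
Column 7: 29 + 6 + 9 − 22 + 16 + 22 = 60, so its missing entry is 60 − 60 = 0.
Row 2: 2 + 3 + 15 + 18 + 2 + 0 = 40, so its missing entry is 60 − 40 = 20.
Row 7: 11 + 1 − 15 + 8 − 10 + 22 = 17, so its missing entry is 60 − 17 = 43.

a = 43, d = 20, m = 0, y = 29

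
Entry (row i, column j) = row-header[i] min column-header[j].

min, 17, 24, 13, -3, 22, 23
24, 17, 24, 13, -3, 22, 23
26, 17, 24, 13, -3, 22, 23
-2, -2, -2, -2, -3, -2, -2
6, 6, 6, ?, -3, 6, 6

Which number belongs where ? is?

6

min(6, 13) = 6.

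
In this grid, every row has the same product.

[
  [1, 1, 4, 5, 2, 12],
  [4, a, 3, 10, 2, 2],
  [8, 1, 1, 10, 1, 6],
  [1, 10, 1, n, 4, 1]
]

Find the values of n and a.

Rows 1 and 3 each multiply to 480, so every row has product 480.
Row 4: 1×10×1×4×1 = 40, so the missing entry is 480 ÷ 40 = 12.
Row 2: 4×3×10×2×2 = 480, so the missing entry is 480 ÷ 480 = 1.

n = 12, a = 1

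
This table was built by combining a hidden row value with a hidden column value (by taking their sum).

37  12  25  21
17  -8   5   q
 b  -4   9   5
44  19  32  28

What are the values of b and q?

b = 21, q = 1

The difference between any two rows is the same in every column — this is an addition table with the headers hidden.
Row 3 minus row 1 is -4 − 12 = -16, so its entry in column 1 is 37 + (-16) = 21.
Row 2 minus row 1 is -8 − 12 = -20, so its entry in column 4 is 21 + (-20) = 1.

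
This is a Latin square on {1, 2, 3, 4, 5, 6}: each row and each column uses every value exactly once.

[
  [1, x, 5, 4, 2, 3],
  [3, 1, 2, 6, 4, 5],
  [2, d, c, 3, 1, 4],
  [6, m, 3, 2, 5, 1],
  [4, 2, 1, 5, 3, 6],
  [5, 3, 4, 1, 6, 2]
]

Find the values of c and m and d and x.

c = 6, m = 4, d = 5, x = 6

At (row 1, col 2): row 1 already has {1, 2, 3, 4, 5}, so the value is 6.
Cell (4,2): row 4 already has {1, 2, 3, 5, 6} → 4.
Cell (3,2): column 2 already has {1, 2, 3, 4, 6} → 5.
At (row 3, col 3): row 3 already has {1, 2, 3, 4, 5}, so the value is 6.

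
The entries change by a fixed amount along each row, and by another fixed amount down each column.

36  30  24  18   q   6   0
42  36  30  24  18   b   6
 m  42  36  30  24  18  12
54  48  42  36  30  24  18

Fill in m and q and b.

m = 48, q = 12, b = 12

Along each row the entries change by -6 per step; down each column they change by 6.
Row 3: from 42 at column 2, stepping by -6 to column 1 gives 48.
Row 1: from 36 at column 1, stepping by -6 to column 5 gives 12.
Row 2: from 42 at column 1, stepping by -6 to column 6 gives 12.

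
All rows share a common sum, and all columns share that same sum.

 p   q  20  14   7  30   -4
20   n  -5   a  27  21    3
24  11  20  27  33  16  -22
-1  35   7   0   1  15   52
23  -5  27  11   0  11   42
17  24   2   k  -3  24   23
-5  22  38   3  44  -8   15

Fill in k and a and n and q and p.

k = 22, a = 32, n = 11, q = 11, p = 31

Rows 3 and 4 both sum to 109, so that's the common total.
The known cells in column 1 total 78, leaving 109 − 78 = 31 for the blank.
The known cells in row 1 total 98, leaving 109 − 98 = 11 for the blank.
The known cells in column 2 total 98, leaving 109 − 98 = 11 for the blank.
The known cells in row 6 total 87, leaving 109 − 87 = 22 for the blank.
The known cells in row 2 total 77, leaving 109 − 77 = 32 for the blank.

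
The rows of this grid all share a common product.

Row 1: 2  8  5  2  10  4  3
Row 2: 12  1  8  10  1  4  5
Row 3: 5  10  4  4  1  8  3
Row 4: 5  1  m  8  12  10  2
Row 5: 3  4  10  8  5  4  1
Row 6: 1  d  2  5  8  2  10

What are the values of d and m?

Rows 2 and 5 each multiply to 19200, so every row has product 19200.
Row 6: 1×2×5×8×2×10 = 1600, so the missing entry is 19200 ÷ 1600 = 12.
Row 4: 5×1×8×12×10×2 = 9600, so the missing entry is 19200 ÷ 9600 = 2.

d = 12, m = 2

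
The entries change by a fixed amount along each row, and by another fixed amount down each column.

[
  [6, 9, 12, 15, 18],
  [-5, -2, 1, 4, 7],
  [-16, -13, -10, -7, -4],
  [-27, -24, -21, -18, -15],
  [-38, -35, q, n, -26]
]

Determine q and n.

Along each row the entries change by 3 per step; down each column they change by -11.
Row 5: from -38 at column 1, stepping by 3 to column 3 gives -32.
Row 5: from -38 at column 1, stepping by 3 to column 4 gives -29.

q = -32, n = -29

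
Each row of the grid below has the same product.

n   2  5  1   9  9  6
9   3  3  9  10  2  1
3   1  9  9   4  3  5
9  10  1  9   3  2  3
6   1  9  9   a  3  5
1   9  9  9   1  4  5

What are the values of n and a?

Rows 3 and 6 each multiply to 14580, so every row has product 14580.
Row 1: 2×5×1×9×9×6 = 4860, so the missing entry is 14580 ÷ 4860 = 3.
Row 5: 6×1×9×9×3×5 = 7290, so the missing entry is 14580 ÷ 7290 = 2.

n = 3, a = 2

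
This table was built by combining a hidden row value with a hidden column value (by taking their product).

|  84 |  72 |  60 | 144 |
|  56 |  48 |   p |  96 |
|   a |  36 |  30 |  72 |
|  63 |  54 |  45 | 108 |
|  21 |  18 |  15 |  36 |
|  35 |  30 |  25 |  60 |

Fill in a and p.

Each row is a constant multiple of every other row — this is a multiplication table with the headers hidden.
Row 3 is 72/144 = 1/2 times row 1, so its entry in column 1 is 84 × 1/2 = 42.
Row 2 is 96/144 = 2/3 times row 1, so its entry in column 3 is 60 × 2/3 = 40.

a = 42, p = 40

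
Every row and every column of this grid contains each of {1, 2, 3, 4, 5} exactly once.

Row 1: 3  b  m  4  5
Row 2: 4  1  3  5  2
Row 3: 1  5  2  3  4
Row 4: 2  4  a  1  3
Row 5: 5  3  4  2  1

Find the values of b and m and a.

b = 2, m = 1, a = 5

For row 1, column 2: column 2 already has {1, 3, 4, 5}; that leaves 2.
Cell (1,3): row 1 already has {2, 3, 4, 5} → 1.
Cell (4,3): row 4 already has {1, 2, 3, 4} → 5.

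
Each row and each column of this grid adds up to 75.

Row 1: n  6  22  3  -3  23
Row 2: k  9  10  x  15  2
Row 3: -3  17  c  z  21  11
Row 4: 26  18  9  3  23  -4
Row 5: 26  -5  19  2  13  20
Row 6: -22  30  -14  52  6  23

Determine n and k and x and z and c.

n = 24, k = 24, x = 15, z = 0, c = 29

The known cells in row 1 total 51, leaving 75 − 51 = 24 for the blank.
The known cells in column 3 total 46, leaving 75 − 46 = 29 for the blank.
The known cells in row 3 total 75, leaving 75 − 75 = 0 for the blank.
The known cells in column 1 total 51, leaving 75 − 51 = 24 for the blank.
The known cells in row 2 total 60, leaving 75 − 60 = 15 for the blank.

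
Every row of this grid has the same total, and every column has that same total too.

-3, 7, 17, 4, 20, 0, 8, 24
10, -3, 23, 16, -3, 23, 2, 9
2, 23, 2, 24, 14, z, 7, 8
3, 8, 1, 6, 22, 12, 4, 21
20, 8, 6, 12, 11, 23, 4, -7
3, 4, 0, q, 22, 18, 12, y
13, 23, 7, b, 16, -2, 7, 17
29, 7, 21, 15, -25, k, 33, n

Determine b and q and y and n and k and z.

Rows 1 and 2 both sum to 77, so that's the common total.
Row 3 has 2 + 23 + 2 + 24 + 14 + 7 + 8 = 80; the blank must be 77 − 80 = -3.
Column 6 has 0 + 23 − 3 + 12 + 23 + 18 − 2 = 71; the blank must be 77 − 71 = 6.
Row 8 has 29 + 7 + 21 + 15 − 25 + 6 + 33 = 86; the blank must be 77 − 86 = -9.
Column 8 has 24 + 9 + 8 + 21 − 7 + 17 − 9 = 63; the blank must be 77 − 63 = 14.
Row 6 has 3 + 4 + 0 + 22 + 18 + 12 + 14 = 73; the blank must be 77 − 73 = 4.
Row 7 has 13 + 23 + 7 + 16 − 2 + 7 + 17 = 81; the blank must be 77 − 81 = -4.

b = -4, q = 4, y = 14, n = -9, k = 6, z = -3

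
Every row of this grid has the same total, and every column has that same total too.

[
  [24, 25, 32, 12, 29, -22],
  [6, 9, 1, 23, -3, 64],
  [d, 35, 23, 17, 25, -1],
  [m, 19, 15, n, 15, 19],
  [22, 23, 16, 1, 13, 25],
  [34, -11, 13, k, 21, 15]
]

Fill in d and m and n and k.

d = 1, m = 13, n = 19, k = 28

Rows 1 and 2 both sum to 100, so that's the common total.
Row 6 has 34 − 11 + 13 + 21 + 15 = 72; the blank must be 100 − 72 = 28.
Column 4 has 12 + 23 + 17 + 1 + 28 = 81; the blank must be 100 − 81 = 19.
Row 3 has 35 + 23 + 17 + 25 − 1 = 99; the blank must be 100 − 99 = 1.
Row 4 has 19 + 15 + 19 + 15 + 19 = 87; the blank must be 100 − 87 = 13.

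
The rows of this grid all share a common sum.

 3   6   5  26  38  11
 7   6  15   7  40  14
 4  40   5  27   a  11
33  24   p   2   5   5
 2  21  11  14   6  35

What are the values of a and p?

a = 2, p = 20

The complete rows each total 89.
Row 3 is missing 89 − 87 = 2 (since 4 + 40 + 5 + 27 + 11 = 87).
Row 4 is missing 89 − 69 = 20 (since 33 + 24 + 2 + 5 + 5 = 69).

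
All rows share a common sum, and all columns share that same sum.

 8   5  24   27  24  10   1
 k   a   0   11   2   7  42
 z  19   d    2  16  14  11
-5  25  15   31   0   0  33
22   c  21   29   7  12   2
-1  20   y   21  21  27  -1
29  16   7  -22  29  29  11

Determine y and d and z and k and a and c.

y = 12, d = 20, z = 17, k = 29, a = 8, c = 6

Rows 1 and 4 both sum to 99, so that's the common total.
The known cells in row 5 total 93, leaving 99 − 93 = 6 for the blank.
The known cells in column 2 total 91, leaving 99 − 91 = 8 for the blank.
The known cells in row 2 total 70, leaving 99 − 70 = 29 for the blank.
The known cells in column 1 total 82, leaving 99 − 82 = 17 for the blank.
The known cells in row 3 total 79, leaving 99 − 79 = 20 for the blank.
The known cells in row 6 total 87, leaving 99 − 87 = 12 for the blank.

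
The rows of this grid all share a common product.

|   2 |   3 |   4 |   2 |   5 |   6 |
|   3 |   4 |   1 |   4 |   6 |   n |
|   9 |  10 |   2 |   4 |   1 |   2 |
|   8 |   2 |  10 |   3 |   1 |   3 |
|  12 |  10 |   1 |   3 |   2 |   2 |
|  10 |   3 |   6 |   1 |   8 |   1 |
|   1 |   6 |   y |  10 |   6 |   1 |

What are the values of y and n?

Rows 4 and 5 each multiply to 1440, so every row has product 1440.
Row 7: 1×6×10×6×1 = 360, so the missing entry is 1440 ÷ 360 = 4.
Row 2: 3×4×1×4×6 = 288, so the missing entry is 1440 ÷ 288 = 5.

y = 4, n = 5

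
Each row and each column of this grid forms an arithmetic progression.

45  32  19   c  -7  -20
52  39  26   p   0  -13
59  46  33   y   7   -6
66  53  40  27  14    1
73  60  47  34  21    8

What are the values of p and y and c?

Along each row the entries change by -13 per step; down each column they change by 7.
Row 2: from 52 at column 1, stepping by -13 to column 4 gives 13.
Row 3: from 59 at column 1, stepping by -13 to column 4 gives 20.
Row 1: from 45 at column 1, stepping by -13 to column 4 gives 6.

p = 13, y = 20, c = 6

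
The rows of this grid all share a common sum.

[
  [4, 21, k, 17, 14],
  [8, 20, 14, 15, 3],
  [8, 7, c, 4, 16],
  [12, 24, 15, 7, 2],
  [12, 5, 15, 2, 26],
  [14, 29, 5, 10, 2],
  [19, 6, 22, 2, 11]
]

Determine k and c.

k = 4, c = 25

The complete rows each total 60.
Row 1 is missing 60 − 56 = 4 (since 4 + 21 + 17 + 14 = 56).
Row 3 is missing 60 − 35 = 25 (since 8 + 7 + 4 + 16 = 35).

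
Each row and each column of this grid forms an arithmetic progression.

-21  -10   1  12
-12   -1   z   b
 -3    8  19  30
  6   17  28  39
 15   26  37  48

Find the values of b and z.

b = 21, z = 10

Along each row the entries change by 11 per step; down each column they change by 9.
Row 2: from -12 at column 1, stepping by 11 to column 4 gives 21.
Row 2: from -12 at column 1, stepping by 11 to column 3 gives 10.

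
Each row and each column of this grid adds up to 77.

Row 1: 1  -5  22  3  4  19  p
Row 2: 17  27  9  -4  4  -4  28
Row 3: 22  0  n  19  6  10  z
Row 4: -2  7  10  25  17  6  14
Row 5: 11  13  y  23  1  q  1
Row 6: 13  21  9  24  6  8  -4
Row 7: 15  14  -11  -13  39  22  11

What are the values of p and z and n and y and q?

p = 33, z = -6, n = 26, y = 12, q = 16

Row 1 has 1 − 5 + 22 + 3 + 4 + 19 = 44; the blank must be 77 − 44 = 33.
Column 6 has 19 − 4 + 10 + 6 + 8 + 22 = 61; the blank must be 77 − 61 = 16.
Row 5 has 11 + 13 + 23 + 1 + 16 + 1 = 65; the blank must be 77 − 65 = 12.
Column 7 has 33 + 28 + 14 + 1 − 4 + 11 = 83; the blank must be 77 − 83 = -6.
Row 3 has 22 + 0 + 19 + 6 + 10 − 6 = 51; the blank must be 77 − 51 = 26.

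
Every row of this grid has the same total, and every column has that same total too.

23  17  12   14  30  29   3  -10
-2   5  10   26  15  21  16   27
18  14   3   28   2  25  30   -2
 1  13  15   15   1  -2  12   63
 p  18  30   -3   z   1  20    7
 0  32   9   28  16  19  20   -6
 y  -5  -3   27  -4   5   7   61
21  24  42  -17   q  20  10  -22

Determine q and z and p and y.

Rows 1 and 2 both sum to 118, so that's the common total.
Row 8 has 21 + 24 + 42 − 17 + 20 + 10 − 22 = 78; the blank must be 118 − 78 = 40.
Column 5 has 30 + 15 + 2 + 1 + 16 − 4 + 40 = 100; the blank must be 118 − 100 = 18.
Row 5 has 18 + 30 − 3 + 18 + 1 + 20 + 7 = 91; the blank must be 118 − 91 = 27.
Row 7 has -5 − 3 + 27 − 4 + 5 + 7 + 61 = 88; the blank must be 118 − 88 = 30.

q = 40, z = 18, p = 27, y = 30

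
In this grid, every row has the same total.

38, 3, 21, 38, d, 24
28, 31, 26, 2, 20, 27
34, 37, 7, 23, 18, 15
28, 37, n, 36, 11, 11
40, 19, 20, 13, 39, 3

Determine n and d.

The complete rows each total 134.
Row 4 is missing 134 − 123 = 11 (since 28 + 37 + 36 + 11 + 11 = 123).
Row 1 is missing 134 − 124 = 10 (since 38 + 3 + 21 + 38 + 24 = 124).

n = 11, d = 10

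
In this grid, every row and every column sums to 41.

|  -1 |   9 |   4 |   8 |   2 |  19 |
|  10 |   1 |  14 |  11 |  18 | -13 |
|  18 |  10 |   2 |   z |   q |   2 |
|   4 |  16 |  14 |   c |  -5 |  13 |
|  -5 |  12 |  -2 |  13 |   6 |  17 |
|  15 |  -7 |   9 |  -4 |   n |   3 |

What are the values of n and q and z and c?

The known cells in row 6 total 16, leaving 41 − 16 = 25 for the blank.
The known cells in row 4 total 42, leaving 41 − 42 = -1 for the blank.
The known cells in column 4 total 27, leaving 41 − 27 = 14 for the blank.
The known cells in row 3 total 46, leaving 41 − 46 = -5 for the blank.

n = 25, q = -5, z = 14, c = -1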